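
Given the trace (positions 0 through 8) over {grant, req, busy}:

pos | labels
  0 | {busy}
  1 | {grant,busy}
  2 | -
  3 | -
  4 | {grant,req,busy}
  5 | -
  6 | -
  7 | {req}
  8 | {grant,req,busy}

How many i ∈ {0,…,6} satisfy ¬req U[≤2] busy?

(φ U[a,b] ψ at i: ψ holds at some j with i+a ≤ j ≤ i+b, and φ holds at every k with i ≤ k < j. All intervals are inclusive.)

Evaluate at each i in [0,6]:
  i=0: ✓ (rhs at j=0)
  i=1: ✓ (rhs at j=1)
  i=2: ✓ (rhs at j=4; lhs holds on [2,3])
  i=3: ✓ (rhs at j=4; lhs holds on [3,3])
  i=4: ✓ (rhs at j=4)
  i=5: ✗ (no rhs in [5,7])
  i=6: ✗ (lhs fails at k=7 before rhs at j=8)
Positions where it holds: {0, 1, 2, 3, 4} → 5.

5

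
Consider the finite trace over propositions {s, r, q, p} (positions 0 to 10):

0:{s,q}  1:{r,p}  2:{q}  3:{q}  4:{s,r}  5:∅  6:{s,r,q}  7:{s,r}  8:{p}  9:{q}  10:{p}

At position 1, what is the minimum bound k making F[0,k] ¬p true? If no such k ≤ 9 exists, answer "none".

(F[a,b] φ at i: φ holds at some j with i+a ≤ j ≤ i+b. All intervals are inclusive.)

1

Scan j = 1,2,… for ¬p:
  j=1: fails
  j=2: holds
First hit at j=2, so smallest k = 2-1 = 1.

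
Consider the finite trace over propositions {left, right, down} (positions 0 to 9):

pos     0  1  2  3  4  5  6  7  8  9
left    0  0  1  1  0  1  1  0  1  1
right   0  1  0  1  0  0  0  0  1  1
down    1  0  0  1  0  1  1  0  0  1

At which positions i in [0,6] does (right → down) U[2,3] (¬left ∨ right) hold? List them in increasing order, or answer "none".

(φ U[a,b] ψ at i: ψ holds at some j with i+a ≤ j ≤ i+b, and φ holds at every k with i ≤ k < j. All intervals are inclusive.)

2, 4, 5, 6

Evaluate at each i in [0,6]:
  i=0: ✗ (lhs fails at k=1 before rhs at j=3)
  i=1: ✗ (lhs fails at k=1 before rhs at j=3)
  i=2: ✓ (rhs at j=4; lhs holds on [2,3])
  i=3: ✗ (no rhs in [5,6])
  i=4: ✓ (rhs at j=7; lhs holds on [4,6])
  i=5: ✓ (rhs at j=7; lhs holds on [5,6])
  i=6: ✓ (rhs at j=8; lhs holds on [6,7])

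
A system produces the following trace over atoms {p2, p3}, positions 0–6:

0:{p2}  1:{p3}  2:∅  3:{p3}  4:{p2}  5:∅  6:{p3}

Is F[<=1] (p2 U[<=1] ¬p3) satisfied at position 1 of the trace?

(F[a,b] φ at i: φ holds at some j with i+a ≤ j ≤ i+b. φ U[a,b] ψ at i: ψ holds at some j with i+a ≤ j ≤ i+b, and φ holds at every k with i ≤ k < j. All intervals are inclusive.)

Holds

Check (p2 U[<=1] ¬p3) at each j in [1,2]:
  j=1: fails
  j=2: holds
Found at j=2 → formula holds.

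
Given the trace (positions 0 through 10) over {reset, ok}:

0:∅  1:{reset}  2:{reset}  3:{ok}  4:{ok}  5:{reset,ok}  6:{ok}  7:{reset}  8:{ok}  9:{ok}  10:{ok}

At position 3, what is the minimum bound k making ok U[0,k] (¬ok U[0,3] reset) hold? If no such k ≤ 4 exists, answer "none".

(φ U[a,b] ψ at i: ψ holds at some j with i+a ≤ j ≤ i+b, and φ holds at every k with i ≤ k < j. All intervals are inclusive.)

2

Need earliest j ≥ 3 with (¬ok U[0,3] reset), and ok at every k in [3,j-1].
  j=3: rhs fails.
  j=4: rhs fails.
  j=5: rhs holds; lhs holds on [3,4]. k = 2.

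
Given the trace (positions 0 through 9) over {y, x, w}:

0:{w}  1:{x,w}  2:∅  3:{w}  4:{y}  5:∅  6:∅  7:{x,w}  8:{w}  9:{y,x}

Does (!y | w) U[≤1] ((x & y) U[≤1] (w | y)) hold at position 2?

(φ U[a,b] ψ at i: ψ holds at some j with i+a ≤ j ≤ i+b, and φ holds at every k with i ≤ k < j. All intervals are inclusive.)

True

Need some j in [2,3] with ((x & y) U[≤1] (w | y)), and (!y | w) at every k in [2,j-1].
  j=2: ((x & y) U[≤1] (w | y)) — fails.
  j=3: ((x & y) U[≤1] (w | y)) holds; (!y | w) holds at every k in [2,2] → satisfied.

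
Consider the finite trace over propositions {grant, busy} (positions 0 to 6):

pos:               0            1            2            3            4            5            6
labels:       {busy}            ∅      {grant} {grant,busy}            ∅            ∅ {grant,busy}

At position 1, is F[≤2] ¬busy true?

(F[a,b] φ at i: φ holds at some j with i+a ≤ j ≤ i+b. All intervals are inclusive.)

Yes

Check ¬busy at each j in [1,3]:
  j=1: true
  j=2: true
  j=3: false
Found at j=1 → formula holds.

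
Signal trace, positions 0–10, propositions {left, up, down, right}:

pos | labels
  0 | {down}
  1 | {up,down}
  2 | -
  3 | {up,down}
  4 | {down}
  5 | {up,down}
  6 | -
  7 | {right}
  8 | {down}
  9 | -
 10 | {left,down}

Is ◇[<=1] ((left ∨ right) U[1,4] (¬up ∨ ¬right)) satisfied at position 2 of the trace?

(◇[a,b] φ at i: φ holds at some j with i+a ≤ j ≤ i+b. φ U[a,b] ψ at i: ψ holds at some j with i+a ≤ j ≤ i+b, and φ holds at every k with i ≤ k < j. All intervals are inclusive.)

Does not hold

Check ((left ∨ right) U[1,4] (¬up ∨ ¬right)) at each j in [2,3]:
  j=2: fails
  j=3: fails
No position in the window satisfies it → formula fails.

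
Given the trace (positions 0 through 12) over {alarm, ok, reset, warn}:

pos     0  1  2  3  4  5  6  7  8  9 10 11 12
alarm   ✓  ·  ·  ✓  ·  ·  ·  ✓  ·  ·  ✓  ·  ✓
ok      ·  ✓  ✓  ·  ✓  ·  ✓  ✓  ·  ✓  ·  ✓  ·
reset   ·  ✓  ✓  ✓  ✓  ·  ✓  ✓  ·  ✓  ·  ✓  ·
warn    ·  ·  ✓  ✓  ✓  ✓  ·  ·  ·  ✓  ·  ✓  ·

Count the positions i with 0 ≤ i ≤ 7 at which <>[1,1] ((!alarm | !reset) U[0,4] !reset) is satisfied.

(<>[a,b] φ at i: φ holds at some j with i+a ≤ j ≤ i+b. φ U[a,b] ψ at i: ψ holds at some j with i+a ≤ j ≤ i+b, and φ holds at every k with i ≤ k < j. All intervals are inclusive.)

Evaluate at each i in [0,7]:
  i=0: ✗ (none in [1,1])
  i=1: ✗ (none in [2,2])
  i=2: ✗ (none in [3,3])
  i=3: ✓ (witness j=4)
  i=4: ✓ (witness j=5)
  i=5: ✗ (none in [6,6])
  i=6: ✗ (none in [7,7])
  i=7: ✓ (witness j=8)
Positions where it holds: {3, 4, 7} → 3.

3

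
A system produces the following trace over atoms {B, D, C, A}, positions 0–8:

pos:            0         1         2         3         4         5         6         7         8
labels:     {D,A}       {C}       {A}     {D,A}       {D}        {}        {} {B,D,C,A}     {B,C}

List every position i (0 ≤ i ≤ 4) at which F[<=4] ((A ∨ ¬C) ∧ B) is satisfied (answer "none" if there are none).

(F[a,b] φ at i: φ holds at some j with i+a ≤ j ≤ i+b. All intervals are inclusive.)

3, 4

Evaluate at each i in [0,4]:
  i=0: ✗ (none in [0,4])
  i=1: ✗ (none in [1,5])
  i=2: ✗ (none in [2,6])
  i=3: ✓ (witness j=7)
  i=4: ✓ (witness j=7)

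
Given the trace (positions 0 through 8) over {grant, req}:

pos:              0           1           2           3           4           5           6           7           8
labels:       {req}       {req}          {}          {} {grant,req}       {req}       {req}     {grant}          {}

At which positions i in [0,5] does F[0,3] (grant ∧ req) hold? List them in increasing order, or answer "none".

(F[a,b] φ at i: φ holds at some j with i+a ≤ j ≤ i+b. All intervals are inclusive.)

1, 2, 3, 4

Evaluate at each i in [0,5]:
  i=0: ✗ (none in [0,3])
  i=1: ✓ (witness j=4)
  i=2: ✓ (witness j=4)
  i=3: ✓ (witness j=4)
  i=4: ✓ (witness j=4)
  i=5: ✗ (none in [5,8])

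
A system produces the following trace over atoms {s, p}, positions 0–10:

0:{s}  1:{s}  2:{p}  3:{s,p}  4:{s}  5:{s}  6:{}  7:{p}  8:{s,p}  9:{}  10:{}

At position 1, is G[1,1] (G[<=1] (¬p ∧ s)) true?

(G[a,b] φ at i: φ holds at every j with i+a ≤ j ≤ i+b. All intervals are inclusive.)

Check G[<=1] (¬p ∧ s) at every j in [2,2]:
  j=2: fails at 2
Fails at j=2 → formula fails.

False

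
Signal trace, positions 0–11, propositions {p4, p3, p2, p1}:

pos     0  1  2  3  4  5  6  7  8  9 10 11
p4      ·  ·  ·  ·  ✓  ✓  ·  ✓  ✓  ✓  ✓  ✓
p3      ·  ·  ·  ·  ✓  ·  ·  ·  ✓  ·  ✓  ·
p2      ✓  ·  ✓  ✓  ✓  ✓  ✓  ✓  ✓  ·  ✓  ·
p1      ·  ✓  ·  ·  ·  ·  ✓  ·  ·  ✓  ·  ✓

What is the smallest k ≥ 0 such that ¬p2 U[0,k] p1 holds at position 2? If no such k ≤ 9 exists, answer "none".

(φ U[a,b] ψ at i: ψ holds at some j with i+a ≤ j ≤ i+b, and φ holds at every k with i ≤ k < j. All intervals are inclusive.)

none

Need earliest j ≥ 2 with p1, and ¬p2 at every k in [2,j-1].
  j=2: rhs fails.
  j=3: rhs fails.
  j=4: rhs fails.
  j=5: rhs fails.
  j=6: rhs holds but lhs fails at k=2.
  j=7: rhs fails.
  j=8: rhs fails.
  j=9: rhs holds but lhs fails at k=2.
  j=10: rhs fails.
  j=11: rhs holds but lhs fails at k=2.
No witness within the range → none.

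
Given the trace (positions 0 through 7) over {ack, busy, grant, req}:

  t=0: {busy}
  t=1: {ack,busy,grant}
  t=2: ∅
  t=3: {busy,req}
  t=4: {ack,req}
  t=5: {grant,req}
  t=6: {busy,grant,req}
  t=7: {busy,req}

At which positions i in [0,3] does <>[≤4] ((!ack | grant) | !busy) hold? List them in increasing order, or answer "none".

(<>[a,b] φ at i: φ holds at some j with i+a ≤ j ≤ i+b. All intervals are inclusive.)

0, 1, 2, 3

Evaluate at each i in [0,3]:
  i=0: ✓ (witness j=0)
  i=1: ✓ (witness j=1)
  i=2: ✓ (witness j=2)
  i=3: ✓ (witness j=3)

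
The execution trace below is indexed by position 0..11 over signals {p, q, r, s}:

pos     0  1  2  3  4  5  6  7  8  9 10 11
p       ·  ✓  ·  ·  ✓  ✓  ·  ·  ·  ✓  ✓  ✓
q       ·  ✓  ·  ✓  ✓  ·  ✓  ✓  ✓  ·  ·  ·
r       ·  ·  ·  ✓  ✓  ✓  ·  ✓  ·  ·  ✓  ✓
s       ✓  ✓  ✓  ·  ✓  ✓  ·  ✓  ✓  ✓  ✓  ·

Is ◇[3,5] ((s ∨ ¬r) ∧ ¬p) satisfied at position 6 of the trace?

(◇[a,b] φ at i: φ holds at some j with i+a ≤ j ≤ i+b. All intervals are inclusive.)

False

Check ((s ∨ ¬r) ∧ ¬p) at each j in [9,11]:
  j=9: false
  j=10: false
  j=11: false
No position in the window satisfies it → formula fails.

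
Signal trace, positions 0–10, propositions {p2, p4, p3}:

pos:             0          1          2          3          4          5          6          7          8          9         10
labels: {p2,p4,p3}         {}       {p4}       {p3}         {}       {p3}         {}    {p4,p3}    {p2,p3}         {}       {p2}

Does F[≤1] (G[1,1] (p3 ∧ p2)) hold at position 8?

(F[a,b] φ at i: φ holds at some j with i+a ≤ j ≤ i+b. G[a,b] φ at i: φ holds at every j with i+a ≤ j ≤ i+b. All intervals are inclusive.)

Check G[1,1] (p3 ∧ p2) at each j in [8,9]:
  j=8: fails at 9
  j=9: fails at 10
No position in the window satisfies it → formula fails.

False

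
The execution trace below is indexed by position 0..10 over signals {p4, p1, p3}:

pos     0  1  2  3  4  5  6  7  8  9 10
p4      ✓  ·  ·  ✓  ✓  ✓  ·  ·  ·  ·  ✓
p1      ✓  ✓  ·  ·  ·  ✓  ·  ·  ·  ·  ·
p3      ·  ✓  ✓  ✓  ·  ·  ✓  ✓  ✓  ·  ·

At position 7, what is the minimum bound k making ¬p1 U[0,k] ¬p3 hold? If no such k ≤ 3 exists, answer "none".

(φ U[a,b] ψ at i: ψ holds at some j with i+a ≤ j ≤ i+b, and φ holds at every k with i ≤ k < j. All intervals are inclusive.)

2

Need earliest j ≥ 7 with ¬p3, and ¬p1 at every k in [7,j-1].
  j=7: rhs fails.
  j=8: rhs fails.
  j=9: rhs holds; lhs holds on [7,8]. k = 2.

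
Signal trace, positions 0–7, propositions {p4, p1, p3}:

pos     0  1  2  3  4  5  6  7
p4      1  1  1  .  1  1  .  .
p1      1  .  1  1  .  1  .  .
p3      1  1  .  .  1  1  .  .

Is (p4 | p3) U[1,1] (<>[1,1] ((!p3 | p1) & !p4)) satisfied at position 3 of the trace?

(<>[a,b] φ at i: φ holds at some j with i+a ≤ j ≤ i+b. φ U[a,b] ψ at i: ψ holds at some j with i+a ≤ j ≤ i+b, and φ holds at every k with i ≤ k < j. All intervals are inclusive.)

No

Need some j in [4,4] with <>[1,1] ((!p3 | p1) & !p4), and (p4 | p3) at every k in [3,j-1].
  j=4: <>[1,1] ((!p3 | p1) & !p4) — fails (none in [5,5]).
No j in the window works → until fails.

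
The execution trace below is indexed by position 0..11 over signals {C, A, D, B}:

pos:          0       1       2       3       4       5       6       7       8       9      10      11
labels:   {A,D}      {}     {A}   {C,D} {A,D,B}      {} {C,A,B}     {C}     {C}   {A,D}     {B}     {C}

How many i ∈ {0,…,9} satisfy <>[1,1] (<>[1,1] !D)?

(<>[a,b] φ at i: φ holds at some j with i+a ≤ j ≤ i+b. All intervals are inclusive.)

Evaluate at each i in [0,9]:
  i=0: ✓ (witness j=1)
  i=1: ✗ (none in [2,2])
  i=2: ✗ (none in [3,3])
  i=3: ✓ (witness j=4)
  i=4: ✓ (witness j=5)
  i=5: ✓ (witness j=6)
  i=6: ✓ (witness j=7)
  i=7: ✗ (none in [8,8])
  i=8: ✓ (witness j=9)
  i=9: ✓ (witness j=10)
Positions where it holds: {0, 3, 4, 5, 6, 8, 9} → 7.

7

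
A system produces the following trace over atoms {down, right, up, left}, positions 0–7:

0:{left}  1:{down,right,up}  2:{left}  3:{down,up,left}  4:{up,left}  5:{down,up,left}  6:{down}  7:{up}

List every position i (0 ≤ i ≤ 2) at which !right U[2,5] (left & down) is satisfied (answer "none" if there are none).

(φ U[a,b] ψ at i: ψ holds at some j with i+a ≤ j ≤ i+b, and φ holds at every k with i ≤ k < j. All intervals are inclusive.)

2

Evaluate at each i in [0,2]:
  i=0: ✗ (lhs fails at k=1 before rhs at j=3)
  i=1: ✗ (lhs fails at k=1 before rhs at j=3)
  i=2: ✓ (rhs at j=5; lhs holds on [2,4])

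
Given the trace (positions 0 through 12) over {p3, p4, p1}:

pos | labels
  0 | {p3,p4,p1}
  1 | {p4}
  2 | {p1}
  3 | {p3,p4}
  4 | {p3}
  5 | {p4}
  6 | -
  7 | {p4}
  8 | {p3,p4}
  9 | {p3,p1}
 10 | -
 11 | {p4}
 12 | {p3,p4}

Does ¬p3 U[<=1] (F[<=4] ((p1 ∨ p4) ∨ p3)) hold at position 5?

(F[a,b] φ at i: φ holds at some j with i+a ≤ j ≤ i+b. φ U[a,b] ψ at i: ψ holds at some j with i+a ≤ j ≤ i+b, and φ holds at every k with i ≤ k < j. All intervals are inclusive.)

Holds

Need some j in [5,6] with F[<=4] ((p1 ∨ p4) ∨ p3), and ¬p3 at every k in [5,j-1].
  j=5: F[<=4] ((p1 ∨ p4) ∨ p3) holds; no prefix to check → satisfied.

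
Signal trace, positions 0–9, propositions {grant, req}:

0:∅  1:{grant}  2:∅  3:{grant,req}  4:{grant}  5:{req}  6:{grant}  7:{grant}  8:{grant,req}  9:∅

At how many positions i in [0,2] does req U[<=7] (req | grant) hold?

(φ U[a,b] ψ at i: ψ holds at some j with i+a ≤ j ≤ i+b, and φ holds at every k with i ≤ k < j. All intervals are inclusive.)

Evaluate at each i in [0,2]:
  i=0: ✗ (lhs fails at k=0 before rhs at j=1)
  i=1: ✓ (rhs at j=1)
  i=2: ✗ (lhs fails at k=2 before rhs at j=3)
Positions where it holds: {1} → 1.

1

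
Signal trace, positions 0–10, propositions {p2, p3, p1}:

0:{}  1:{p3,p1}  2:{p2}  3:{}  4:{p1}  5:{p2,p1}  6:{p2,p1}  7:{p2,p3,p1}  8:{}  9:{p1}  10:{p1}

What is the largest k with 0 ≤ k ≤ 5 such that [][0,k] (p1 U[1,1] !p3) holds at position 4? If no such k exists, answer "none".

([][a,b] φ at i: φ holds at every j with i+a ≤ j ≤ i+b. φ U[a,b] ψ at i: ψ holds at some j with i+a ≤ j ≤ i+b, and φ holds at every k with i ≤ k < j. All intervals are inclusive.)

(p1 U[1,1] !p3) must hold from j=4 onward; find where it first fails.
  j=4: holds
  j=5: holds
  j=6: fails
Holds on [4,5], so largest k = 1.

1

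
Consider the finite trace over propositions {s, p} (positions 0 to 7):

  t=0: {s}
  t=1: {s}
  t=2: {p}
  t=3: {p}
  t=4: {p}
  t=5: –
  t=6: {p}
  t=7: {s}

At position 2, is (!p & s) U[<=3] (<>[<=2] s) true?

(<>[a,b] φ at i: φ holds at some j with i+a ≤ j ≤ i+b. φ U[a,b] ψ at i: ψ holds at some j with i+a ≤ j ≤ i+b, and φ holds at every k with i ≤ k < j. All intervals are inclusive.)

Need some j in [2,5] with <>[<=2] s, and (!p & s) at every k in [2,j-1].
  j=2: <>[<=2] s — fails (none in [2,4]).
  j=3: <>[<=2] s — fails (none in [3,5]).
  j=4: <>[<=2] s — fails (none in [4,6]).
  j=5: <>[<=2] s holds, but (!p & s) fails at k=2 → not this j.
No j in the window works → until fails.

No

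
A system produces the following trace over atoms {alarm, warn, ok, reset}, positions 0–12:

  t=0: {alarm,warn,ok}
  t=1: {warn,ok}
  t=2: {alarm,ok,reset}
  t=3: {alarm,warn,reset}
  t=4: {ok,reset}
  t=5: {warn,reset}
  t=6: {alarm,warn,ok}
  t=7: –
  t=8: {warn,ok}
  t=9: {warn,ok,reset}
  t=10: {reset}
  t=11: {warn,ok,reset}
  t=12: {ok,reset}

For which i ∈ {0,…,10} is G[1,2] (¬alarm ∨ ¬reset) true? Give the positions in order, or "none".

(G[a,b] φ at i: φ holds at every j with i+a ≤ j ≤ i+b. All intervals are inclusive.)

3, 4, 5, 6, 7, 8, 9, 10

Evaluate at each i in [0,10]:
  i=0: ✗ (fails at j=2)
  i=1: ✗ (fails at j=2)
  i=2: ✗ (fails at j=3)
  i=3: ✓ (all of [4,5])
  i=4: ✓ (all of [5,6])
  i=5: ✓ (all of [6,7])
  i=6: ✓ (all of [7,8])
  i=7: ✓ (all of [8,9])
  i=8: ✓ (all of [9,10])
  i=9: ✓ (all of [10,11])
  i=10: ✓ (all of [11,12])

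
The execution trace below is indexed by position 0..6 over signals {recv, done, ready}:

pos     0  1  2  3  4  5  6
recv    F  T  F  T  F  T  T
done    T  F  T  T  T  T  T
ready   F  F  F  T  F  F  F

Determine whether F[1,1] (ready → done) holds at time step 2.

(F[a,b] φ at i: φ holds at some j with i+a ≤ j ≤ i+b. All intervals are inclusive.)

True

Check (ready → done) at each j in [3,3]:
  j=3: true
Found at j=3 → formula holds.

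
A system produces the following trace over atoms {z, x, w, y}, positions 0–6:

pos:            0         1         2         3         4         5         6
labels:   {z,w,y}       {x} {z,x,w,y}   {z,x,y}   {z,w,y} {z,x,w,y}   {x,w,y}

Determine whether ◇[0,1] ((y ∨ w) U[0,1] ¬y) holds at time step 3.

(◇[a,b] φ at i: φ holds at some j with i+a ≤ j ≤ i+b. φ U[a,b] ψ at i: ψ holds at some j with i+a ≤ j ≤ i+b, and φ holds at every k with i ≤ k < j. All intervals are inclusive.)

No

Check ((y ∨ w) U[0,1] ¬y) at each j in [3,4]:
  j=3: fails
  j=4: fails
No position in the window satisfies it → formula fails.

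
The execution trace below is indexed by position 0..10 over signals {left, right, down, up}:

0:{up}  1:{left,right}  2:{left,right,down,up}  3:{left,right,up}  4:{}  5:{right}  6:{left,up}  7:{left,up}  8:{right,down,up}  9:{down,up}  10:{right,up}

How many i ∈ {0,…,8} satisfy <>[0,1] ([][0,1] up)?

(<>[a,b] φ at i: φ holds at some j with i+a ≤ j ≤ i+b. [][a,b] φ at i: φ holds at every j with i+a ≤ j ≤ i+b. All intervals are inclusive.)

6

Evaluate at each i in [0,8]:
  i=0: ✗ (none in [0,1])
  i=1: ✓ (witness j=2)
  i=2: ✓ (witness j=2)
  i=3: ✗ (none in [3,4])
  i=4: ✗ (none in [4,5])
  i=5: ✓ (witness j=6)
  i=6: ✓ (witness j=6)
  i=7: ✓ (witness j=7)
  i=8: ✓ (witness j=8)
Positions where it holds: {1, 2, 5, 6, 7, 8} → 6.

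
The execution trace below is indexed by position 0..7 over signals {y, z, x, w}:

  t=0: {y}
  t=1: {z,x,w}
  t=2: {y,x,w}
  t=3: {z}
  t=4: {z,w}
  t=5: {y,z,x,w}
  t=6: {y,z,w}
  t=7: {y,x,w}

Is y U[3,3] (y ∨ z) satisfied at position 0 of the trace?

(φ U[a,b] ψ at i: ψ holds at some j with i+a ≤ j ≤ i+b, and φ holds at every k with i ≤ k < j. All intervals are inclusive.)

False

Need some j in [3,3] with (y ∨ z), and y at every k in [0,j-1].
  j=3: (y ∨ z) holds, but y fails at k=1 → not this j.
No j in the window works → until fails.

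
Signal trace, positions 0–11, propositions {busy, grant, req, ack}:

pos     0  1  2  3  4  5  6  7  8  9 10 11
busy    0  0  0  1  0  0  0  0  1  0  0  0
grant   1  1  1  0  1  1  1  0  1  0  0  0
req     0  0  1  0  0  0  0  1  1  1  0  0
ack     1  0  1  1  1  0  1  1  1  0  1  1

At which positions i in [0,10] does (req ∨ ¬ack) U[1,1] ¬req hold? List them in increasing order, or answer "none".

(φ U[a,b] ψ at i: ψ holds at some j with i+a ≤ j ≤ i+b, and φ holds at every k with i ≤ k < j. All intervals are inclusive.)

2, 5, 9

Evaluate at each i in [0,10]:
  i=0: ✗ (lhs fails at k=0 before rhs at j=1)
  i=1: ✗ (no rhs in [2,2])
  i=2: ✓ (rhs at j=3; lhs holds on [2,2])
  i=3: ✗ (lhs fails at k=3 before rhs at j=4)
  i=4: ✗ (lhs fails at k=4 before rhs at j=5)
  i=5: ✓ (rhs at j=6; lhs holds on [5,5])
  i=6: ✗ (no rhs in [7,7])
  i=7: ✗ (no rhs in [8,8])
  i=8: ✗ (no rhs in [9,9])
  i=9: ✓ (rhs at j=10; lhs holds on [9,9])
  i=10: ✗ (lhs fails at k=10 before rhs at j=11)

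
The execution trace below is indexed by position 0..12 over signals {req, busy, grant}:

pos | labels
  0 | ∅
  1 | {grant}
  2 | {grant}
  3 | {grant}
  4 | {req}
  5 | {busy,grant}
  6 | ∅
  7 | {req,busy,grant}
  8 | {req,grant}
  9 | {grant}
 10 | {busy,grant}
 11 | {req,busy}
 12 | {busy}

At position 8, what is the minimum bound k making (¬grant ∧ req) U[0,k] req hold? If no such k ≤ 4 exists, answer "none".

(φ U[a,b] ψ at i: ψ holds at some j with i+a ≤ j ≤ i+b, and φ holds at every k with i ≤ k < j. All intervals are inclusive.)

Need earliest j ≥ 8 with req, and (¬grant ∧ req) at every k in [8,j-1].
  j=8: rhs holds (empty prefix). k = 0.

0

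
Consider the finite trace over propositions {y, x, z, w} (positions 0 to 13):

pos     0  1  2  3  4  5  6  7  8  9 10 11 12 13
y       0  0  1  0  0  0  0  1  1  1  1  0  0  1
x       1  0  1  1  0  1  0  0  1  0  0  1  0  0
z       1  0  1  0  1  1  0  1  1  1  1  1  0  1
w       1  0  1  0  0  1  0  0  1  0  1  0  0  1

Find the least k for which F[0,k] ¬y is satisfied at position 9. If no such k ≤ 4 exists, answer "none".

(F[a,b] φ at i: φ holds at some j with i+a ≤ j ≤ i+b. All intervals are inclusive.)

2

Scan j = 9,10,… for ¬y:
  j=9: fails
  j=10: fails
  j=11: holds
First hit at j=11, so smallest k = 11-9 = 2.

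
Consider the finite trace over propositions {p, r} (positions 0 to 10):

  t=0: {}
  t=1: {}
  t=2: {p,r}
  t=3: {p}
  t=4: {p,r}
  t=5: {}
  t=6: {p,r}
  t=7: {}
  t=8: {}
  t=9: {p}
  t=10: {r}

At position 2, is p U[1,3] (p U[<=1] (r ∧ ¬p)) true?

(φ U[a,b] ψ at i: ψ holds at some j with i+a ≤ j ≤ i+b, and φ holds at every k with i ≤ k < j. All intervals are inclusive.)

Need some j in [3,5] with (p U[<=1] (r ∧ ¬p)), and p at every k in [2,j-1].
  j=3: (p U[<=1] (r ∧ ¬p)) — fails.
  j=4: (p U[<=1] (r ∧ ¬p)) — fails.
  j=5: (p U[<=1] (r ∧ ¬p)) — fails.
No j in the window works → until fails.

Does not hold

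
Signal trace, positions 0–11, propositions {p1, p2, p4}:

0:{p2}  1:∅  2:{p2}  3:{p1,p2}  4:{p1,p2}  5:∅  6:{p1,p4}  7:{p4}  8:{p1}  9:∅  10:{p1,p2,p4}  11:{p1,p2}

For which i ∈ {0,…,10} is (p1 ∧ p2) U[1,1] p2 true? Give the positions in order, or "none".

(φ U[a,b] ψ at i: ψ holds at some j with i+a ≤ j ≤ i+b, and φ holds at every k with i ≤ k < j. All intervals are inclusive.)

Evaluate at each i in [0,10]:
  i=0: ✗ (no rhs in [1,1])
  i=1: ✗ (lhs fails at k=1 before rhs at j=2)
  i=2: ✗ (lhs fails at k=2 before rhs at j=3)
  i=3: ✓ (rhs at j=4; lhs holds on [3,3])
  i=4: ✗ (no rhs in [5,5])
  i=5: ✗ (no rhs in [6,6])
  i=6: ✗ (no rhs in [7,7])
  i=7: ✗ (no rhs in [8,8])
  i=8: ✗ (no rhs in [9,9])
  i=9: ✗ (lhs fails at k=9 before rhs at j=10)
  i=10: ✓ (rhs at j=11; lhs holds on [10,10])

3, 10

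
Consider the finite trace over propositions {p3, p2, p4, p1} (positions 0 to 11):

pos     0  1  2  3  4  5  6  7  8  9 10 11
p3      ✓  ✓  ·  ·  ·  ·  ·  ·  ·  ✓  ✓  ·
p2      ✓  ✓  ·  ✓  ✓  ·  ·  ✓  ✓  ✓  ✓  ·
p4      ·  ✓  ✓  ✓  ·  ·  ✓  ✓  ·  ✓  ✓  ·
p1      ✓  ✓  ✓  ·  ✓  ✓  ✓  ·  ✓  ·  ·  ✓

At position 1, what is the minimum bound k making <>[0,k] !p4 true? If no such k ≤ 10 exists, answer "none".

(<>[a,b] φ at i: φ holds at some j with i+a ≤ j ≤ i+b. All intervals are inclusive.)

3

Scan j = 1,2,… for !p4:
  j=1: fails
  j=2: fails
  j=3: fails
  j=4: holds
First hit at j=4, so smallest k = 4-1 = 3.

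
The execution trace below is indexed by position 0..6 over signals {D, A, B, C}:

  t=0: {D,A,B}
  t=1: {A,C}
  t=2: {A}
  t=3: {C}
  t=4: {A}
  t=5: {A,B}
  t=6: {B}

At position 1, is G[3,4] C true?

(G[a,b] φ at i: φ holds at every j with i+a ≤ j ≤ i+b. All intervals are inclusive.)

Check C at every j in [4,5]:
  j=4: false
  j=5: false
Fails at j=4 → formula fails.

False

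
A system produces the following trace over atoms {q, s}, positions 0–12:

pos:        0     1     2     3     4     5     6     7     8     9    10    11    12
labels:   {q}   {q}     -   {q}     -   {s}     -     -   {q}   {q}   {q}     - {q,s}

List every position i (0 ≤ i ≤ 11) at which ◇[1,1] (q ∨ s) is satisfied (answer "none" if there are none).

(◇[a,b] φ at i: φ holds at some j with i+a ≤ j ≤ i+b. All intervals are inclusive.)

Evaluate at each i in [0,11]:
  i=0: ✓ (witness j=1)
  i=1: ✗ (none in [2,2])
  i=2: ✓ (witness j=3)
  i=3: ✗ (none in [4,4])
  i=4: ✓ (witness j=5)
  i=5: ✗ (none in [6,6])
  i=6: ✗ (none in [7,7])
  i=7: ✓ (witness j=8)
  i=8: ✓ (witness j=9)
  i=9: ✓ (witness j=10)
  i=10: ✗ (none in [11,11])
  i=11: ✓ (witness j=12)

0, 2, 4, 7, 8, 9, 11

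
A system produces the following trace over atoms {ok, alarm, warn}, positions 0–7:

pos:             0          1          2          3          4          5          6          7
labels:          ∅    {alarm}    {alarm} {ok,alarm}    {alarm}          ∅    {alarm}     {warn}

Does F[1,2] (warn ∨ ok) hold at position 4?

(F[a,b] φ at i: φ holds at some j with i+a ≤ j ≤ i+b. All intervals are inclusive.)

Check (warn ∨ ok) at each j in [5,6]:
  j=5: false
  j=6: false
No position in the window satisfies it → formula fails.

No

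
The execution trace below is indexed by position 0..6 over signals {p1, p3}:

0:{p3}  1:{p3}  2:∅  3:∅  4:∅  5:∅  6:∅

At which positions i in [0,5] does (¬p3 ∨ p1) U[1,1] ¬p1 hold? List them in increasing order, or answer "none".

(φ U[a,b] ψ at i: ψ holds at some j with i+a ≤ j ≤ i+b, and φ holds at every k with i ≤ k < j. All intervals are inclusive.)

2, 3, 4, 5

Evaluate at each i in [0,5]:
  i=0: ✗ (lhs fails at k=0 before rhs at j=1)
  i=1: ✗ (lhs fails at k=1 before rhs at j=2)
  i=2: ✓ (rhs at j=3; lhs holds on [2,2])
  i=3: ✓ (rhs at j=4; lhs holds on [3,3])
  i=4: ✓ (rhs at j=5; lhs holds on [4,4])
  i=5: ✓ (rhs at j=6; lhs holds on [5,5])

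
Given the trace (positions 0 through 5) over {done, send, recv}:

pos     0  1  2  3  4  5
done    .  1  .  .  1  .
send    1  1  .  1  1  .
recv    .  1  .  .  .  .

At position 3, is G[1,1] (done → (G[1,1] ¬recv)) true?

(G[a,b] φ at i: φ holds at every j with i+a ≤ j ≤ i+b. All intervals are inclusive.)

Check (done → (G[1,1] ¬recv)) at every j in [4,4]:
  j=4: antecedent true; consequent holds on [5,5] → ✓
All positions satisfy it → formula holds.

True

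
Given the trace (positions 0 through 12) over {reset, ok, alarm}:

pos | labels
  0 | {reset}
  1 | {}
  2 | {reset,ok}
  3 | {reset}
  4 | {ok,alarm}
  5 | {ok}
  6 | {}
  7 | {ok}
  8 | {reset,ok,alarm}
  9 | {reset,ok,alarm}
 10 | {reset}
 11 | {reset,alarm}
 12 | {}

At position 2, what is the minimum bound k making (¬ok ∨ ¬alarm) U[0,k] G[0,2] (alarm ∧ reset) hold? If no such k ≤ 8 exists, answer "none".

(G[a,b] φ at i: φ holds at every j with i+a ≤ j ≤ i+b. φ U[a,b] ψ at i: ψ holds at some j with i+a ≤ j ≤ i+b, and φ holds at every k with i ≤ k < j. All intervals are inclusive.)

none

Need earliest j ≥ 2 with G[0,2] (alarm ∧ reset), and (¬ok ∨ ¬alarm) at every k in [2,j-1].
  j=2: rhs fails.
  j=3: rhs fails.
  j=4: rhs fails.
  j=5: rhs fails.
  j=6: rhs fails.
  j=7: rhs fails.
  j=8: rhs fails.
  j=9: rhs fails.
  j=10: rhs fails.
No witness within the range → none.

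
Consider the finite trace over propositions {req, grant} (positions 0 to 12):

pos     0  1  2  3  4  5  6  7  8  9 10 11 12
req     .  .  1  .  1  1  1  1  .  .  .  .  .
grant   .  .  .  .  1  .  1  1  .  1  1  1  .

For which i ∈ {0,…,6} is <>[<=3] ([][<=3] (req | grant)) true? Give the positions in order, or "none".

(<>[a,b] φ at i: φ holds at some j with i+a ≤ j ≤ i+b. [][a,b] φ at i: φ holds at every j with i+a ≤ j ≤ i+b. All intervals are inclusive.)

1, 2, 3, 4

Evaluate at each i in [0,6]:
  i=0: ✗ (none in [0,3])
  i=1: ✓ (witness j=4)
  i=2: ✓ (witness j=4)
  i=3: ✓ (witness j=4)
  i=4: ✓ (witness j=4)
  i=5: ✗ (none in [5,8])
  i=6: ✗ (none in [6,9])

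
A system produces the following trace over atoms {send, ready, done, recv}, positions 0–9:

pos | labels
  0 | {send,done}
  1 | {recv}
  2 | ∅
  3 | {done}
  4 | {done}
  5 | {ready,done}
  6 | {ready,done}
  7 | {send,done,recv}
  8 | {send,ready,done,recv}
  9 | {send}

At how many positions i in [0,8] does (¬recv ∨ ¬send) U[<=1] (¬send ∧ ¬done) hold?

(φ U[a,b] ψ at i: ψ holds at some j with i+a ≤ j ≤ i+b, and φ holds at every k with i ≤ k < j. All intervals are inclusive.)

3

Evaluate at each i in [0,8]:
  i=0: ✓ (rhs at j=1; lhs holds on [0,0])
  i=1: ✓ (rhs at j=1)
  i=2: ✓ (rhs at j=2)
  i=3: ✗ (no rhs in [3,4])
  i=4: ✗ (no rhs in [4,5])
  i=5: ✗ (no rhs in [5,6])
  i=6: ✗ (no rhs in [6,7])
  i=7: ✗ (no rhs in [7,8])
  i=8: ✗ (no rhs in [8,9])
Positions where it holds: {0, 1, 2} → 3.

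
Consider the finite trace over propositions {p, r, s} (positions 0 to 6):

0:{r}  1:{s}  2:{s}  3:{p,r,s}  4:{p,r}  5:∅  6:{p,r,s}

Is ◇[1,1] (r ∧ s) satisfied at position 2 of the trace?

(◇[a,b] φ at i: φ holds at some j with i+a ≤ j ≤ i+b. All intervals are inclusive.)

Check (r ∧ s) at each j in [3,3]:
  j=3: true
Found at j=3 → formula holds.

True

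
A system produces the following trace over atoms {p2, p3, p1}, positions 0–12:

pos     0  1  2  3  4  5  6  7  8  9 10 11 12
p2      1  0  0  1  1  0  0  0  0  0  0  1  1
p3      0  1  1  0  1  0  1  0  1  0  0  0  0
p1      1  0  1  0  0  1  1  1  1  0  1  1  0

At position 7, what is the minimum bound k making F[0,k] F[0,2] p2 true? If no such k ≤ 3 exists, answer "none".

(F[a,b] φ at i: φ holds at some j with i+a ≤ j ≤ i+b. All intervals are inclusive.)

Scan j = 7,8,… for F[0,2] p2:
  j=7: fails
  j=8: fails
  j=9: holds
First hit at j=9, so smallest k = 9-7 = 2.

2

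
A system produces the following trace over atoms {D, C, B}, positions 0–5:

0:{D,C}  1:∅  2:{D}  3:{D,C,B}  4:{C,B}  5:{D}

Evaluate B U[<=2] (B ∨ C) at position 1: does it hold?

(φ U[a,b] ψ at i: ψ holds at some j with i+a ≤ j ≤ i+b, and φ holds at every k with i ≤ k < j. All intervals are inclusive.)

False

Need some j in [1,3] with (B ∨ C), and B at every k in [1,j-1].
  j=1: (B ∨ C) false.
  j=2: (B ∨ C) false.
  j=3: (B ∨ C) holds, but B fails at k=1 → not this j.
No j in the window works → until fails.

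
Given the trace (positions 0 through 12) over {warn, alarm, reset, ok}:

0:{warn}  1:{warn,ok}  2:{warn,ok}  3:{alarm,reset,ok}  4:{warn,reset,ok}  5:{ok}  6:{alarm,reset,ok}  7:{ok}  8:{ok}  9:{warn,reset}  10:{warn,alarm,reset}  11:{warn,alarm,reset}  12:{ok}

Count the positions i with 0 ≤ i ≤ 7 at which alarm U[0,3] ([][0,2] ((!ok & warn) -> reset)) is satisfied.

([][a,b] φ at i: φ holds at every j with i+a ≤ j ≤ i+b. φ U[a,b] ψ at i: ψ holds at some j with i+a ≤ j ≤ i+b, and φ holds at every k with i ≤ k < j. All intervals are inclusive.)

7

Evaluate at each i in [0,7]:
  i=0: ✗ (lhs fails at k=0 before rhs at j=1)
  i=1: ✓ (rhs at j=1)
  i=2: ✓ (rhs at j=2)
  i=3: ✓ (rhs at j=3)
  i=4: ✓ (rhs at j=4)
  i=5: ✓ (rhs at j=5)
  i=6: ✓ (rhs at j=6)
  i=7: ✓ (rhs at j=7)
Positions where it holds: {1, 2, 3, 4, 5, 6, 7} → 7.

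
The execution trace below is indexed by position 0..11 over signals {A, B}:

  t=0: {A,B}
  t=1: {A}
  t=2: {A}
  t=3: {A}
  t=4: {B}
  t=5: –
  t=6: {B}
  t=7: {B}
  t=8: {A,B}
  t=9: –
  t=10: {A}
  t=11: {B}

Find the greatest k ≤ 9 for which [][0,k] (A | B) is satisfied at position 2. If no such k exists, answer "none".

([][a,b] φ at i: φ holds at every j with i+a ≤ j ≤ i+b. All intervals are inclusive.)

(A | B) must hold from j=2 onward; find where it first fails.
  j=2: holds
  j=3: holds
  j=4: holds
  j=5: fails
Holds on [2,4], so largest k = 2.

2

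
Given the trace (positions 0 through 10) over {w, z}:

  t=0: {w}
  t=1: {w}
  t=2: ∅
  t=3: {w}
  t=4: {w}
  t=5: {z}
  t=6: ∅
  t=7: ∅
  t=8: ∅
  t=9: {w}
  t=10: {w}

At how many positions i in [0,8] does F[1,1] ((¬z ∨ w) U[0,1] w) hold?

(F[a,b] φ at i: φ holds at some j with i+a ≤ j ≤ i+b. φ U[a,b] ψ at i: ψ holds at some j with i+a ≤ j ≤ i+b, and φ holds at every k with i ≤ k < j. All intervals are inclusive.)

Evaluate at each i in [0,8]:
  i=0: ✓ (witness j=1)
  i=1: ✓ (witness j=2)
  i=2: ✓ (witness j=3)
  i=3: ✓ (witness j=4)
  i=4: ✗ (none in [5,5])
  i=5: ✗ (none in [6,6])
  i=6: ✗ (none in [7,7])
  i=7: ✓ (witness j=8)
  i=8: ✓ (witness j=9)
Positions where it holds: {0, 1, 2, 3, 7, 8} → 6.

6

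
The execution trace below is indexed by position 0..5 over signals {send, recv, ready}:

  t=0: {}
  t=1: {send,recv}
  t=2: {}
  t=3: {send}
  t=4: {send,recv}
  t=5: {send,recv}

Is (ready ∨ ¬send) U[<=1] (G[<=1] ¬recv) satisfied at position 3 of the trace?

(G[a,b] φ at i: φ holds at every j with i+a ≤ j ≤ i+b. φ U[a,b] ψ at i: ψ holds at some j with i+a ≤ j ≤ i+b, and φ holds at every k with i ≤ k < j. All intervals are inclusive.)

Does not hold

Need some j in [3,4] with G[<=1] ¬recv, and (ready ∨ ¬send) at every k in [3,j-1].
  j=3: G[<=1] ¬recv — fails at 4.
  j=4: G[<=1] ¬recv — fails at 4.
No j in the window works → until fails.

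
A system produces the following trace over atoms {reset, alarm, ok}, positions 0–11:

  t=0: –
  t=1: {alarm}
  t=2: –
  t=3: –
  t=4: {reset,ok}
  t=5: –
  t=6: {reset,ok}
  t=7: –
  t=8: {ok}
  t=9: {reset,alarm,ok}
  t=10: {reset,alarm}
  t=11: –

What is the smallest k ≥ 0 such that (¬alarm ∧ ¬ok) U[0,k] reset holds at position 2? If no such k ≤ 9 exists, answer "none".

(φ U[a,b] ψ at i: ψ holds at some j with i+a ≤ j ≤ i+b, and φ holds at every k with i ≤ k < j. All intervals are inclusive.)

Need earliest j ≥ 2 with reset, and (¬alarm ∧ ¬ok) at every k in [2,j-1].
  j=2: rhs fails.
  j=3: rhs fails.
  j=4: rhs holds; lhs holds on [2,3]. k = 2.

2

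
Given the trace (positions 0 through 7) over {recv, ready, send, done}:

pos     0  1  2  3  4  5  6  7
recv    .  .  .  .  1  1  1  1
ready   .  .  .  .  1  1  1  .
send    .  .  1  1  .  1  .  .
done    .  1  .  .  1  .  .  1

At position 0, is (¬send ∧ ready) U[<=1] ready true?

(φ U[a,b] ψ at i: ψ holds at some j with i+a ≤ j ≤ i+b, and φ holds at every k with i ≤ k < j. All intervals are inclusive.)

Does not hold

Need some j in [0,1] with ready, and (¬send ∧ ready) at every k in [0,j-1].
  j=0: ready false.
  j=1: ready false.
No j in the window works → until fails.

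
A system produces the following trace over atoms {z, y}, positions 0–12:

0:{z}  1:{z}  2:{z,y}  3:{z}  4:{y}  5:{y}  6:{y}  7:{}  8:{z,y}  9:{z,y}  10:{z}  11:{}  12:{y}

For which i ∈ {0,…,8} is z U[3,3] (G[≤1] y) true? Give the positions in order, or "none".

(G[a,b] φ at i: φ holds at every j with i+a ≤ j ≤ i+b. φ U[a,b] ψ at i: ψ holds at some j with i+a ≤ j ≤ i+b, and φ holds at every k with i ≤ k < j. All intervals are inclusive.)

Evaluate at each i in [0,8]:
  i=0: ✗ (no rhs in [3,3])
  i=1: ✓ (rhs at j=4; lhs holds on [1,3])
  i=2: ✗ (lhs fails at k=4 before rhs at j=5)
  i=3: ✗ (no rhs in [6,6])
  i=4: ✗ (no rhs in [7,7])
  i=5: ✗ (lhs fails at k=5 before rhs at j=8)
  i=6: ✗ (no rhs in [9,9])
  i=7: ✗ (no rhs in [10,10])
  i=8: ✗ (no rhs in [11,11])

1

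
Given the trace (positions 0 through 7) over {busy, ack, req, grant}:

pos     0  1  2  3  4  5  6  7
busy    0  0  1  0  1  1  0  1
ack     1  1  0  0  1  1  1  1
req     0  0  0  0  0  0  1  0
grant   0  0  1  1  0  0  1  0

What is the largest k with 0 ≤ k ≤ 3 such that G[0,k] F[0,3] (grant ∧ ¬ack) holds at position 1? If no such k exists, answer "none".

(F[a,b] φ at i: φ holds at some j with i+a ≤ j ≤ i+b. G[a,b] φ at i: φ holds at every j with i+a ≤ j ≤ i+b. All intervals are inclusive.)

F[0,3] (grant ∧ ¬ack) must hold from j=1 onward; find where it first fails.
  j=1: holds
  j=2: holds
  j=3: holds
  j=4: fails
Holds on [1,3], so largest k = 2.

2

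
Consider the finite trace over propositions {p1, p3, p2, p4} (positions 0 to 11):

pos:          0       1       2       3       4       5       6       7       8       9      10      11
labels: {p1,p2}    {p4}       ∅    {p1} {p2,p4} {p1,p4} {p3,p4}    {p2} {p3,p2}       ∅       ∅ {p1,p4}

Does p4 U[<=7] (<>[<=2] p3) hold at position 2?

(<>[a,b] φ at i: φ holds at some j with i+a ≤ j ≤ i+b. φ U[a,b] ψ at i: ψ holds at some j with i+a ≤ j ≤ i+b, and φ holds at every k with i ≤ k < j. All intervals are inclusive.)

False

Need some j in [2,9] with <>[<=2] p3, and p4 at every k in [2,j-1].
  j=2: <>[<=2] p3 — fails (none in [2,4]).
  j=3: <>[<=2] p3 — fails (none in [3,5]).
  j=4: <>[<=2] p3 holds, but p4 fails at k=2 → not this j.
  j=5: <>[<=2] p3 holds, but p4 fails at k=2 → not this j.
  j=6: <>[<=2] p3 holds, but p4 fails at k=2 → not this j.
  j=7: <>[<=2] p3 holds, but p4 fails at k=2 → not this j.
  j=8: <>[<=2] p3 holds, but p4 fails at k=2 → not this j.
  j=9: <>[<=2] p3 — fails (none in [9,11]).
No j in the window works → until fails.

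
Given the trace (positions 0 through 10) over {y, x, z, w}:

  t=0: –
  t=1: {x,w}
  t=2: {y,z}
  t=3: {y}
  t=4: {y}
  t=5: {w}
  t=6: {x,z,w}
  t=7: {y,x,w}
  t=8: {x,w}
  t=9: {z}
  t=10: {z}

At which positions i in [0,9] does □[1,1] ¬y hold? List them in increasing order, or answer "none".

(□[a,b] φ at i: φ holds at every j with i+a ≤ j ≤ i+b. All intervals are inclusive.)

0, 4, 5, 7, 8, 9

Evaluate at each i in [0,9]:
  i=0: ✓ (all of [1,1])
  i=1: ✗ (fails at j=2)
  i=2: ✗ (fails at j=3)
  i=3: ✗ (fails at j=4)
  i=4: ✓ (all of [5,5])
  i=5: ✓ (all of [6,6])
  i=6: ✗ (fails at j=7)
  i=7: ✓ (all of [8,8])
  i=8: ✓ (all of [9,9])
  i=9: ✓ (all of [10,10])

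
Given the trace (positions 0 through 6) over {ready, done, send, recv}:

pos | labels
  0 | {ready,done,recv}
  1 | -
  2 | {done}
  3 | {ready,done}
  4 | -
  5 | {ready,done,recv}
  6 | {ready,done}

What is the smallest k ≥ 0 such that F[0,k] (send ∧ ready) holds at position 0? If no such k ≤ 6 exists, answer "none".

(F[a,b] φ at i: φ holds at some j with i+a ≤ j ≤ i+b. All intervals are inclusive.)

none

Scan j = 0,1,… for (send ∧ ready):
  j=0: fails
  j=1: fails
  j=2: fails
  j=3: fails
  j=4: fails
  j=5: fails
  j=6: fails
No j in [0,6] satisfies it → none.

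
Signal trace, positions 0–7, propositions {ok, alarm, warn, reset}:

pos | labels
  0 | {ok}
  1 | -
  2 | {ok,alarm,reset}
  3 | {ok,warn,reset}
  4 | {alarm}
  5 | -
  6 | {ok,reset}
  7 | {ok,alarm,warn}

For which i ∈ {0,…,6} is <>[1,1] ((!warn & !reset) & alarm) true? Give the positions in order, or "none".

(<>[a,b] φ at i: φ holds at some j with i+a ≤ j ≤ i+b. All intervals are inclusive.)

Evaluate at each i in [0,6]:
  i=0: ✗ (none in [1,1])
  i=1: ✗ (none in [2,2])
  i=2: ✗ (none in [3,3])
  i=3: ✓ (witness j=4)
  i=4: ✗ (none in [5,5])
  i=5: ✗ (none in [6,6])
  i=6: ✗ (none in [7,7])

3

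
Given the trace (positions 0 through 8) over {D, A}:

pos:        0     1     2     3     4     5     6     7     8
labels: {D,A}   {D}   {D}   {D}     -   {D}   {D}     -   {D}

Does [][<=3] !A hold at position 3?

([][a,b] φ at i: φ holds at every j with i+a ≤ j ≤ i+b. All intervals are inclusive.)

Check !A at every j in [3,6]:
  j=3: true
  j=4: true
  j=5: true
  j=6: true
All positions satisfy it → formula holds.

Holds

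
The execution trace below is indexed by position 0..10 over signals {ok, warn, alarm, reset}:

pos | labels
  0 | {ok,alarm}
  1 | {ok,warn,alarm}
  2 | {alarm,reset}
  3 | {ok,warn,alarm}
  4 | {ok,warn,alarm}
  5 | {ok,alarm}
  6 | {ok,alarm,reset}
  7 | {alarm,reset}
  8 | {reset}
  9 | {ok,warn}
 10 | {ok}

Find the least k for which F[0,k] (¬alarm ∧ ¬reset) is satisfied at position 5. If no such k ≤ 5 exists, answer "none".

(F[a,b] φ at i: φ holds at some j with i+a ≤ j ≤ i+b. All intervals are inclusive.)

4

Scan j = 5,6,… for (¬alarm ∧ ¬reset):
  j=5: fails
  j=6: fails
  j=7: fails
  j=8: fails
  j=9: holds
First hit at j=9, so smallest k = 9-5 = 4.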